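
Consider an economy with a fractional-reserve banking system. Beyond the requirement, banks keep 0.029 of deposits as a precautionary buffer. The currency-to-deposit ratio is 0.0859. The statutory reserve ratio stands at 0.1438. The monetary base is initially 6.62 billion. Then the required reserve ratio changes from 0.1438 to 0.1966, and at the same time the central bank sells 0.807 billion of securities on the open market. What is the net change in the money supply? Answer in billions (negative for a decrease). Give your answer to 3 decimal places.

-7.523 billion

Before: m₁ = (1 + 0.0859) / (0.1438 + 0.029 + 0.0859) ≈ 4.19753, MB₁ = 6.62, so M₁ = 4.19753 × 6.62 ≈ 27.7876 billion.
After: m₂ = (1 + 0.0859) / (0.1966 + 0.029 + 0.0859) ≈ 3.48604, MB₂ = 6.62 − 0.807 = 5.813, so M₂ = 3.48604 × 5.813 ≈ 20.2644 billion.
ΔM = M₂ − M₁ = 20.2644 − 27.7876 = -7.5232 billion.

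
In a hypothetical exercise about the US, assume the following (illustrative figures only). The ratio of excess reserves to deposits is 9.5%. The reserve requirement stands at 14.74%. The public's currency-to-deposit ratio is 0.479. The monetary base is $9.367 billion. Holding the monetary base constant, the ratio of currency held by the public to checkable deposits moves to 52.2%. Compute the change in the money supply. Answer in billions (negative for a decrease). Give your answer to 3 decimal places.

Initially m₁ = (1 + 0.479) / (0.1474 + 0.095 + 0.479) ≈ 2.05018, so M₁ = 2.05018 × 9.367 ≈ 19.204 billion.
After the change m₂ = (1 + 0.522) / (0.1474 + 0.095 + 0.522) ≈ 1.99110, so M₂ = 1.99110 × 9.367 ≈ 18.6506 billion.
ΔM = M₂ − M₁ = 18.6506 − 19.204 = -0.5534 billion.

-0.553 billion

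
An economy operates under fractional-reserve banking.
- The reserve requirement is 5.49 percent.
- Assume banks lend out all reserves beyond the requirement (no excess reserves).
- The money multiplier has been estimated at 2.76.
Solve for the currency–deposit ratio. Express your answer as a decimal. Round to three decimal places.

Using m = 2.76. From m = (1 + c)/(c + rr + e), rearranging gives 1 + c = m·(c + rr + e), so c·(1 − m) = m·(rr + e) − 1.
Hence c = [m·(rr + e) − 1]/(1 − m) = [2.76 × (0.0549 + 0) − 1] / (1 − 2.76) ≈ 0.482089.

0.482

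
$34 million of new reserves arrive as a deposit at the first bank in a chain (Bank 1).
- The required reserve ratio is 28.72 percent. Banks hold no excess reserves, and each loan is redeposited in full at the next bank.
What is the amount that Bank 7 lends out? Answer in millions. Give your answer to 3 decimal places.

Each bank lends a fraction (1 − rr) = 0.7128 of the deposit it receives, so Bank 7 receives 34·0.7128^6 and lends 34·0.7128^7 ≈ 3.1787 million.

$3.179 million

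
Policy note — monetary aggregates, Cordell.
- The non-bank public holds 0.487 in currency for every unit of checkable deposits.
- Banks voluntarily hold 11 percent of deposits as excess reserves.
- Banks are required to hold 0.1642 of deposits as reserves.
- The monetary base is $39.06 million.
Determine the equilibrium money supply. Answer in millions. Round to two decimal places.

$76.30 million

The money multiplier is m = (1 + c) / (rr + e + c) = (1 + 0.487) / (0.1642 + 0.11 + 0.487) ≈ 1.95349.
So M = m × MB = 1.95349 × 39.06 ≈ 76.3033 million.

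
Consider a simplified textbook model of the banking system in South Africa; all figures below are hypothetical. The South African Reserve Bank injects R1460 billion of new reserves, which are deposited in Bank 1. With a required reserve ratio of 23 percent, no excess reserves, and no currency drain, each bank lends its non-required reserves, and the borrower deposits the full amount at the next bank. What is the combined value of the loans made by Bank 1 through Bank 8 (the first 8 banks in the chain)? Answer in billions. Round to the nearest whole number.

R4284 billion

Bank i lends (1 − rr)^i of the original deposit: Bank 1 lends 1460·0.7700 = 1124.2000, Bank 2 lends 1460·0.7700² = 865.6340, and so on.
Summing a geometric series: total = 1460·[0.7700·(1 − 0.7700^8) / (1 − 0.7700)] ≈ 4283.8197 billion.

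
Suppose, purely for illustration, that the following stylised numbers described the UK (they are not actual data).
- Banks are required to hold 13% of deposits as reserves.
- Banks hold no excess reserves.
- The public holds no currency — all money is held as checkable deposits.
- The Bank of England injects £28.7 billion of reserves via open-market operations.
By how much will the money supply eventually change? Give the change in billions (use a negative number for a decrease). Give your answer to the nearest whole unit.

The simple money multiplier is m = 1/rr = 1/0.13 ≈ 7.6923.
An open-market purchase increases the monetary base by 28.7 billion, so ΔM = m × ΔMB = 7.6923 × 28.7 ≈ 220.769 billion.

£221 billion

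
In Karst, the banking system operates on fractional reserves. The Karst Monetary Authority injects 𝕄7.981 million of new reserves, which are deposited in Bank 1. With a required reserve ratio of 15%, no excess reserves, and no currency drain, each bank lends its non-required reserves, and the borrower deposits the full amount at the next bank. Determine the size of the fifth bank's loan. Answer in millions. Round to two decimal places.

Each bank lends a fraction (1 − rr) = 0.8500 of the deposit it receives, so Bank 5 receives 7.981·0.8500^4 and lends 7.981·0.8500^5 ≈ 3.5412 million.

𝕄3.54 million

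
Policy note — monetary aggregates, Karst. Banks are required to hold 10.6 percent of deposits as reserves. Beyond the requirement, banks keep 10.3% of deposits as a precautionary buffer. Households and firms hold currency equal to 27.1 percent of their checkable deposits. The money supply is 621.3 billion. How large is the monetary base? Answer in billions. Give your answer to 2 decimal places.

234.64 billion

The money multiplier is m = (1 + c) / (rr + e + c) = (1 + 0.271) / (0.106 + 0.103 + 0.271) ≈ 2.647917.
MB = M / m = 621.3 / 2.647917 ≈ 234.6373 billion.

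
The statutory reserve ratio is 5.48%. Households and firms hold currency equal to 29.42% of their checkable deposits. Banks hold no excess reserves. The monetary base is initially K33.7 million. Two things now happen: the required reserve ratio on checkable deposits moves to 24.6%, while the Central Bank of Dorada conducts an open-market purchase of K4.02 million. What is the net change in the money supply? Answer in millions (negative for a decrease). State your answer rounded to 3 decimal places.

-34.601 million

Before: m₁ = (1 + 0.2942) / (0.0548 + 0.2942) ≈ 3.708309, MB₁ = 33.7, so M₁ = 3.708309 × 33.7 ≈ 124.97 million.
After: m₂ = (1 + 0.2942) / (0.246 + 0.2942) ≈ 2.395779, MB₂ = 33.7 + 4.02 = 37.72, so M₂ = 2.395779 × 37.72 ≈ 90.3688 million.
ΔM = M₂ − M₁ = 90.3688 − 124.97 = -34.6012 million.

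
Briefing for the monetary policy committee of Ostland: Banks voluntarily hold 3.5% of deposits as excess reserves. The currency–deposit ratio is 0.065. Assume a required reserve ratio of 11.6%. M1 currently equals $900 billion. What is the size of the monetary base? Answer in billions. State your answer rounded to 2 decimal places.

$182.54 billion

The money multiplier is m = (1 + c) / (rr + e + c) = (1 + 0.065) / (0.116 + 0.035 + 0.065) ≈ 4.930556.
MB = M / m = 900 / 4.930556 ≈ 182.5352 billion.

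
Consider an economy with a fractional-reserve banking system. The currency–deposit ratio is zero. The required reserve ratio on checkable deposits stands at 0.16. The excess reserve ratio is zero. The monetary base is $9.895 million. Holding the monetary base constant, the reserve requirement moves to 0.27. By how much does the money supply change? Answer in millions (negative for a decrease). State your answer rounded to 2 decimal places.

-25.20 million

Initially m₁ = 1 / (0.16) = 6.25, so M₁ = 6.25 × 9.895 ≈ 61.8438 million.
After the change m₂ = 1 / (0.27) ≈ 3.7037, so M₂ = 3.7037 × 9.895 ≈ 36.6481 million.
ΔM = M₂ − M₁ = 36.6481 − 61.8438 = -25.1957 million.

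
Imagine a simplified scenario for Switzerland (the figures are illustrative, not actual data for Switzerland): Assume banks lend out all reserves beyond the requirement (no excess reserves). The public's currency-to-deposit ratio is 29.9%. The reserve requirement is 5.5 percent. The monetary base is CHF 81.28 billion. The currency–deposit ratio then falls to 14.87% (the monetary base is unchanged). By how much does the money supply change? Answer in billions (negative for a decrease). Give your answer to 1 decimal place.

CHF 160.1 billion

Initially m₁ = (1 + 0.299) / (0.055 + 0.299) ≈ 3.6695, so M₁ = 3.6695 × 81.28 ≈ 298.257 billion.
After the change m₂ = (1 + 0.1487) / (0.055 + 0.1487) ≈ 5.6392, so M₂ = 5.6392 × 81.28 ≈ 458.3542 billion.
ΔM = M₂ − M₁ = 458.3542 − 298.257 = 160.0972 billion.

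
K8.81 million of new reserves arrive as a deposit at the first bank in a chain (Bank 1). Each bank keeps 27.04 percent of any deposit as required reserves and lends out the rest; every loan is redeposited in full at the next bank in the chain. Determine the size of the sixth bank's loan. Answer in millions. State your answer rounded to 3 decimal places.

K1.329 million

Each bank lends a fraction (1 − rr) = 0.7296 of the deposit it receives, so Bank 6 receives 8.81·0.7296^5 and lends 8.81·0.7296^6 ≈ 1.3289 million.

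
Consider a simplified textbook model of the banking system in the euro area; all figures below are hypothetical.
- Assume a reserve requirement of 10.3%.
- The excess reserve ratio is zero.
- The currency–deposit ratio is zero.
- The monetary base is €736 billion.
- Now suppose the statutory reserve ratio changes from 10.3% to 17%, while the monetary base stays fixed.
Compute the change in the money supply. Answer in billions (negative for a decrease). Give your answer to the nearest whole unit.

-2816 billion

Initially m₁ = 1 / (0.103) ≈ 9.7087, so M₁ = 9.7087 × 736 = 7145.6032 billion.
After the change m₂ = 1 / (0.17) ≈ 5.8824, so M₂ = 5.8824 × 736 = 4329.4464 billion.
ΔM = M₂ − M₁ = 4329.4464 − 7145.6032 = -2816.1568 billion.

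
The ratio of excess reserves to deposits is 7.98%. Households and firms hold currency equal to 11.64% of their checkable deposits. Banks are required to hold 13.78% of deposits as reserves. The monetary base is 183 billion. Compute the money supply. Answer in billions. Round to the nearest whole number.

The money multiplier is m = (1 + c) / (rr + e + c) = (1 + 0.1164) / (0.1378 + 0.0798 + 0.1164) ≈ 3.3425.
So M = m × MB = 3.3425 × 183 = 611.6775 billion.

612 billion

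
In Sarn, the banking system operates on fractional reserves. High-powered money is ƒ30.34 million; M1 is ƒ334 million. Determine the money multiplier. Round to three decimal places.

The money multiplier is m = M / MB = 334 / 30.34 ≈ 11.00857.

11.009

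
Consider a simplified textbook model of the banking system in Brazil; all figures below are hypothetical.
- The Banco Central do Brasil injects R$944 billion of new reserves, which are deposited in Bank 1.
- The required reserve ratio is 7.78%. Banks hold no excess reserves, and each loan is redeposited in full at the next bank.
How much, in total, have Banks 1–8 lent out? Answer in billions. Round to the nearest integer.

R$5336 billion

Bank i lends (1 − rr)^i of the original deposit: Bank 1 lends 944·0.9222 = 870.5568, Bank 2 lends 944·0.9222² ≈ 802.8275, and so on.
Summing a geometric series: total = 944·[0.9222·(1 − 0.9222^8) / (1 − 0.9222)] ≈ 5336.1379 billion.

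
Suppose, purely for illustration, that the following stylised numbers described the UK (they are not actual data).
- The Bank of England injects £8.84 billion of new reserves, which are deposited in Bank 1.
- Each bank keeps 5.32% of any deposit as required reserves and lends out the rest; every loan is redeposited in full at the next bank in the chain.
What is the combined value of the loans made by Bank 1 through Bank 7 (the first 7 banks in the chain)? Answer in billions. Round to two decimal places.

Bank i lends (1 − rr)^i of the original deposit: Bank 1 lends 8.84·0.9468 ≈ 8.3697, Bank 2 lends 8.84·0.9468² ≈ 7.9244, and so on.
Summing a geometric series: total = 8.84·[0.9468·(1 − 0.9468^7) / (1 − 0.9468)] ≈ 50.0237 billion.

£50.02 billion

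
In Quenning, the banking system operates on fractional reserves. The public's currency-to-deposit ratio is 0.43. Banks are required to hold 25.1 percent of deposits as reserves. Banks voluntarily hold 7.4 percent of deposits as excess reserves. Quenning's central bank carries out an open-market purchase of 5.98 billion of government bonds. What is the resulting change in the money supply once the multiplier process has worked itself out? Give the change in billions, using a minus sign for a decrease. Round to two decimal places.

11.33 billion

The money multiplier is m = (1 + c) / (rr + e + c) = (1 + 0.43) / (0.251 + 0.074 + 0.43) ≈ 1.8940.
The purchase adds 5.98 billion of base, so ΔM = m × ΔMB = 1.8940 × (+5.98) ≈ 11.3261 billion.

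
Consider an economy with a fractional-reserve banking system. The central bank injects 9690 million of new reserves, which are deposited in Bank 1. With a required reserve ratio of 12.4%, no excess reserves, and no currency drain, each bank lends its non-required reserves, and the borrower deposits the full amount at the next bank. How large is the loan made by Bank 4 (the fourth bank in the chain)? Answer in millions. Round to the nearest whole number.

5706 million

Each bank lends a fraction (1 − rr) = 0.8760 of the deposit it receives, so Bank 4 receives 9690·0.8760^3 and lends 9690·0.8760^4 ≈ 5706.1108 million.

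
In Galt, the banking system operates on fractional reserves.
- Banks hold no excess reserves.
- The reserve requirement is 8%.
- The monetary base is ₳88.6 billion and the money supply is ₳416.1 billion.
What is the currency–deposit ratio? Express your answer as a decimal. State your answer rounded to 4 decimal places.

0.1689

Using m = M/MB = 416.1/88.6 ≈ 4.696388. From m = (1 + c)/(c + rr + e), rearranging gives 1 + c = m·(c + rr + e), so c·(1 − m) = m·(rr + e) − 1.
Hence c = [m·(rr + e) − 1]/(1 − m) = [4.696388 × (0.08 + 0) − 1] / (1 − 4.696388) ≈ 0.168892.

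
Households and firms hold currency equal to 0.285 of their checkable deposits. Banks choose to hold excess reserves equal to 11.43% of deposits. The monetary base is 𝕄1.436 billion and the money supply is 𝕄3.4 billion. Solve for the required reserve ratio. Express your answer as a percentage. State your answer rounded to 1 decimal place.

Using m = M/MB = 3.4/1.436 ≈ 2.367688. Since m = (1 + c)/(c + rr + e), the denominator satisfies c + rr + e = (1 + c)/m = (1 + 0.285) / 2.367688 ≈ 0.542724.
With c = 0.285 and e = 0.1143, the required reserve ratio is 0.542724 − 0.285 − 0.1143 = 0.143424.

14.3%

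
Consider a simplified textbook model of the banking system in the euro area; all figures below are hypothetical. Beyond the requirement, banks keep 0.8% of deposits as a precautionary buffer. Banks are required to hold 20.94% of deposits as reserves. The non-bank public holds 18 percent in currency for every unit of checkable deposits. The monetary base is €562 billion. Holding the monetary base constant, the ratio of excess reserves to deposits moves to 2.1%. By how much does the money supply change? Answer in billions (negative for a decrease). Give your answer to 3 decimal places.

-52.860 billion

Initially m₁ = (1 + 0.18) / (0.2094 + 0.008 + 0.18) ≈ 2.9693005, so M₁ = 2.9693005 × 562 ≈ 1668.7469 billion.
After the change m₂ = (1 + 0.18) / (0.2094 + 0.021 + 0.18) ≈ 2.8752437, so M₂ = 2.8752437 × 562 ≈ 1615.887 billion.
ΔM = M₂ − M₁ = 1615.887 − 1668.7469 = -52.8599 billion.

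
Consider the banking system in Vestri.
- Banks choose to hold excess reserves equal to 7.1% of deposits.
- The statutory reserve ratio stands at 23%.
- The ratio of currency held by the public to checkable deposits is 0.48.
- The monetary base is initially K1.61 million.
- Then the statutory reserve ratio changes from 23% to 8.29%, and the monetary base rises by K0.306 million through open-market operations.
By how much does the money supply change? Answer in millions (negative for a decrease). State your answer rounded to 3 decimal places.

Before: m₁ = (1 + 0.48) / (0.23 + 0.071 + 0.48) ≈ 1.89501, MB₁ = 1.61, so M₁ = 1.89501 × 1.61 ≈ 3.051 million.
After: m₂ = (1 + 0.48) / (0.0829 + 0.071 + 0.48) ≈ 2.33475, MB₂ = 1.61 + 0.306 = 1.916, so M₂ = 2.33475 × 1.916 ≈ 4.4734 million.
ΔM = M₂ − M₁ = 4.4734 − 3.051 = 1.4224 million.

K1.422 million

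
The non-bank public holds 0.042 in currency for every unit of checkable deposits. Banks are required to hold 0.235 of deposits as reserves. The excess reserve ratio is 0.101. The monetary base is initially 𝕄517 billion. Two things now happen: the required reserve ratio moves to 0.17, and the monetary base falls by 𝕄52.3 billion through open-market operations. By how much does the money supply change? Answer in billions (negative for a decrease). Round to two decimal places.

Before: m₁ = (1 + 0.042) / (0.235 + 0.101 + 0.042) ≈ 2.756614, MB₁ = 517, so M₁ = 2.756614 × 517 ≈ 1425.1694 billion.
After: m₂ = (1 + 0.042) / (0.17 + 0.101 + 0.042) ≈ 3.329073, MB₂ = 517 − 52.3 = 464.7, so M₂ = 3.329073 × 464.7 ≈ 1547.0202 billion.
ΔM = M₂ − M₁ = 1547.0202 − 1425.1694 = 121.8508 billion.

𝕄121.85 billion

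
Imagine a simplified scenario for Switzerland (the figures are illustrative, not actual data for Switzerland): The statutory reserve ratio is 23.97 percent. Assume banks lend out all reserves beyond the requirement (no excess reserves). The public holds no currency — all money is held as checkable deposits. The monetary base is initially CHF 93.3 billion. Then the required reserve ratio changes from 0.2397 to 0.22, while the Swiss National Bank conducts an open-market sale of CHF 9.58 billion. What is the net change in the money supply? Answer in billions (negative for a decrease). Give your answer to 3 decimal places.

-8.691 billion

Before: m₁ = 1 / (0.2397) ≈ 4.171882, MB₁ = 93.3, so M₁ = 4.171882 × 93.3 ≈ 389.2366 billion.
After: m₂ = 1 / (0.22) ≈ 4.545455, MB₂ = 93.3 − 9.58 = 83.72, so M₂ = 4.545455 × 83.72 ≈ 380.5455 billion.
ΔM = M₂ − M₁ = 380.5455 − 389.2366 = -8.6911 billion.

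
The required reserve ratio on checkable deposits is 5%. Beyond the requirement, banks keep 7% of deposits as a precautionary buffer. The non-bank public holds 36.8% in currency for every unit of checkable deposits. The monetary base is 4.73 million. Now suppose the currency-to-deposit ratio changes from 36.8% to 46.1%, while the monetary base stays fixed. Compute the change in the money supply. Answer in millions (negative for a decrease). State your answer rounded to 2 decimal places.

-1.37 million

Initially m₁ = (1 + 0.368) / (0.05 + 0.07 + 0.368) ≈ 2.8033, so M₁ = 2.8033 × 4.73 ≈ 13.2596 million.
After the change m₂ = (1 + 0.461) / (0.05 + 0.07 + 0.461) ≈ 2.5146, so M₂ = 2.5146 × 4.73 ≈ 11.8941 million.
ΔM = M₂ − M₁ = 11.8941 − 13.2596 = -1.3655 million.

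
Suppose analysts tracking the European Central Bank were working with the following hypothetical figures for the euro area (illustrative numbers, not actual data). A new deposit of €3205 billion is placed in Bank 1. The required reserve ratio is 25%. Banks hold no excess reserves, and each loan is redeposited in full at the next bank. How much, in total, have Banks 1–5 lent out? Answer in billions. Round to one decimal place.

Bank i lends (1 − rr)^i of the original deposit: Bank 1 lends 3205·0.7500 = 2403.7500, Bank 2 lends 3205·0.7500² = 1802.8125, and so on.
Summing a geometric series: total = 3205·[0.7500·(1 − 0.7500^5) / (1 − 0.7500)] ≈ 7333.3154 billion.

€7333.3 billion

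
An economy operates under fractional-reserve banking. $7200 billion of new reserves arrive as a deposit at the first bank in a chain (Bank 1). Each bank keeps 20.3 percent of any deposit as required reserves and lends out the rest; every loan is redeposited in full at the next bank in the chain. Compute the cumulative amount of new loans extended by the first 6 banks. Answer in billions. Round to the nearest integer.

Bank i lends (1 − rr)^i of the original deposit: Bank 1 lends 7200·0.7970 = 5738.4000, Bank 2 lends 7200·0.7970² = 4573.5048, and so on.
Summing a geometric series: total = 7200·[0.7970·(1 − 0.7970^6) / (1 − 0.7970)] ≈ 21022.8749 billion.

$21023 billion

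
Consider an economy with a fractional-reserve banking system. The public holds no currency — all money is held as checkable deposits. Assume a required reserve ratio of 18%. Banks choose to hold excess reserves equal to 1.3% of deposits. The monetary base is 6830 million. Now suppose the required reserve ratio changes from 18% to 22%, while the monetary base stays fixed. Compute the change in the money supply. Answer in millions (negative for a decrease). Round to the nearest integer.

Initially m₁ = 1 / (0.18 + 0.013) ≈ 5.18135, so M₁ = 5.18135 × 6830 = 35388.6205 million.
After the change m₂ = 1 / (0.22 + 0.013) ≈ 4.29185, so M₂ = 4.29185 × 6830 = 29313.3355 million.
ΔM = M₂ − M₁ = 29313.3355 − 35388.6205 = -6075.285 million.

-6075 million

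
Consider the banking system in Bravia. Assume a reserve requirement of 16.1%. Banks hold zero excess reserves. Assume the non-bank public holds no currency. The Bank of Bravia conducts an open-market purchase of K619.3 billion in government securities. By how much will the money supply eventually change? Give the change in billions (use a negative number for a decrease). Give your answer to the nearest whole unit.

The simple money multiplier is m = 1/rr = 1/0.161 ≈ 6.2112.
An open-market purchase increases the monetary base by 619.3 billion, so ΔM = m × ΔMB = 6.2112 × 619.3 ≈ 3846.5962 billion.

K3847 billion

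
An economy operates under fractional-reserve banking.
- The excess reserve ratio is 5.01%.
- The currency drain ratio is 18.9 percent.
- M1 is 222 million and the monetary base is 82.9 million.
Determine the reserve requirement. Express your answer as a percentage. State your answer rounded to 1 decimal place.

Using m = M/MB = 222/82.9 ≈ 2.677925. Since m = (1 + c)/(c + rr + e), the denominator satisfies c + rr + e = (1 + c)/m = (1 + 0.189) / 2.677925 ≈ 0.444000.
With c = 0.189 and e = 0.0501, the reserve requirement is 0.444000 − 0.189 − 0.0501 = 0.2049.

20.5%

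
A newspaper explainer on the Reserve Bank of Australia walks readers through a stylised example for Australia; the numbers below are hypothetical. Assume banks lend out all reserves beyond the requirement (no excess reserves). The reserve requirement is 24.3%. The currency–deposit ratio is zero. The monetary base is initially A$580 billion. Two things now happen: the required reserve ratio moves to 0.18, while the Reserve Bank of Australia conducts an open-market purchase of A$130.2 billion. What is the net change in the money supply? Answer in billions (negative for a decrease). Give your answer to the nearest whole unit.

Before: m₁ = 1 / (0.243) ≈ 4.1152, MB₁ = 580, so M₁ = 4.1152 × 580 = 2386.816 billion.
After: m₂ = 1 / (0.18) ≈ 5.5556, MB₂ = 580 + 130.2 = 710.2, so M₂ = 5.5556 × 710.2 ≈ 3945.5871 billion.
ΔM = M₂ − M₁ = 3945.5871 − 2386.816 = 1558.7711 billion.

A$1559 billion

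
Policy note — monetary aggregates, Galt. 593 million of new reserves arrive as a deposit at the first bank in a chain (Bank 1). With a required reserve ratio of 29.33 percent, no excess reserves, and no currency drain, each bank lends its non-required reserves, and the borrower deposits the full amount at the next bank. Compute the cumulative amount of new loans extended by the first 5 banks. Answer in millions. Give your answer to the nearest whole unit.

Bank i lends (1 − rr)^i of the original deposit: Bank 1 lends 593·0.7067 = 419.0731, Bank 2 lends 593·0.7067² ≈ 296.1590, and so on.
Summing a geometric series: total = 593·[0.7067·(1 − 0.7067^5) / (1 − 0.7067)] ≈ 1176.9642 million.

1177 million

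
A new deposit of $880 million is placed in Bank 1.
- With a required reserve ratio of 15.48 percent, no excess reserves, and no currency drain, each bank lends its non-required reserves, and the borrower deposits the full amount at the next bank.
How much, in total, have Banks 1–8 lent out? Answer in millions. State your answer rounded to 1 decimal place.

$3553.5 million

Bank i lends (1 − rr)^i of the original deposit: Bank 1 lends 880·0.8452 = 743.7760, Bank 2 lends 880·0.8452² ≈ 628.6395, and so on.
Summing a geometric series: total = 880·[0.8452·(1 − 0.8452^8) / (1 − 0.8452)] ≈ 3553.4958 million.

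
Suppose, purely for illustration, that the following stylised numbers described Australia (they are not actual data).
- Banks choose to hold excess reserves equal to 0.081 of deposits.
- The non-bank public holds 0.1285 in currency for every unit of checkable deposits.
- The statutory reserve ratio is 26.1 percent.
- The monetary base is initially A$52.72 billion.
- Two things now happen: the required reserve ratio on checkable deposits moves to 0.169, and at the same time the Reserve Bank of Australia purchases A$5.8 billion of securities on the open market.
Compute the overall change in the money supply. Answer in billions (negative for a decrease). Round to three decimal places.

Before: m₁ = (1 + 0.1285) / (0.261 + 0.081 + 0.1285) ≈ 2.398512, MB₁ = 52.72, so M₁ = 2.398512 × 52.72 ≈ 126.4496 billion.
After: m₂ = (1 + 0.1285) / (0.169 + 0.081 + 0.1285) ≈ 2.981506, MB₂ = 52.72 + 5.8 = 58.52, so M₂ = 2.981506 × 58.52 ≈ 174.4777 billion.
ΔM = M₂ − M₁ = 174.4777 − 126.4496 = 48.0281 billion.

A$48.028 billion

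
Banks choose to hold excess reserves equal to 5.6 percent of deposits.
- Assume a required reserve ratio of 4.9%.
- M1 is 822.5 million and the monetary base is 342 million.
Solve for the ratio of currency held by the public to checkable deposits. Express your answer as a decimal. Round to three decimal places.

Using m = M/MB = 822.5/342 ≈ 2.404971. From m = (1 + c)/(c + rr + e), rearranging gives 1 + c = m·(c + rr + e), so c·(1 − m) = m·(rr + e) − 1.
Hence c = [m·(rr + e) − 1]/(1 − m) = [2.404971 × (0.049 + 0.056) − 1] / (1 − 2.404971) ≈ 0.532024.

0.532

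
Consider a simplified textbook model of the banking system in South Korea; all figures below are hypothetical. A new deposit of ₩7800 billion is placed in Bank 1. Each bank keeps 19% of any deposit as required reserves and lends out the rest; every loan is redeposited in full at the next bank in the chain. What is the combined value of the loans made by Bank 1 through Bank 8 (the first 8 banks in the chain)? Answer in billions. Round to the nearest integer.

Bank i lends (1 − rr)^i of the original deposit: Bank 1 lends 7800·0.8100 = 6318.0000, Bank 2 lends 7800·0.8100² = 5117.5800, and so on.
Summing a geometric series: total = 7800·[0.8100·(1 − 0.8100^8) / (1 − 0.8100)] ≈ 27090.8518 billion.

₩27091 billion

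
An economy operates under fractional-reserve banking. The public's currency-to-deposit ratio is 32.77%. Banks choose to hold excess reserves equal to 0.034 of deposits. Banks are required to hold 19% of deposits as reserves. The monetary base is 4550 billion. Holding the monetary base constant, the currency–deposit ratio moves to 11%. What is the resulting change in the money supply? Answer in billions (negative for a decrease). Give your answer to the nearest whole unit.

Initially m₁ = (1 + 0.3277) / (0.19 + 0.034 + 0.3277) ≈ 2.40656, so M₁ = 2.40656 × 4550 = 10949.848 billion.
After the change m₂ = (1 + 0.11) / (0.19 + 0.034 + 0.11) ≈ 3.32335, so M₂ = 3.32335 × 4550 = 15121.2425 billion.
ΔM = M₂ − M₁ = 15121.2425 − 10949.848 = 4171.3945 billion.

4171 billion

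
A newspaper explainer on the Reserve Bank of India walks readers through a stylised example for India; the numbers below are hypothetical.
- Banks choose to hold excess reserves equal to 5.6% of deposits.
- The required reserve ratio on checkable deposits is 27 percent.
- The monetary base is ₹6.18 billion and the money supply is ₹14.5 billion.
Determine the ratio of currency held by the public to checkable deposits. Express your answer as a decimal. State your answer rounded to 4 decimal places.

Using m = M/MB = 14.5/6.18 ≈ 2.346278. From m = (1 + c)/(c + rr + e), rearranging gives 1 + c = m·(c + rr + e), so c·(1 − m) = m·(rr + e) − 1.
Hence c = [m·(rr + e) − 1]/(1 − m) = [2.346278 × (0.27 + 0.056) − 1] / (1 − 2.346278) ≈ 0.174640.

0.1746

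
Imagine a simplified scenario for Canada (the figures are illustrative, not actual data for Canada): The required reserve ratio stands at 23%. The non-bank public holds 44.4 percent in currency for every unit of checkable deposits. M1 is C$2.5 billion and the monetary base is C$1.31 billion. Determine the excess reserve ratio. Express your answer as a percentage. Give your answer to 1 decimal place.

8.3%

Using m = M/MB = 2.5/1.31 ≈ 1.908397. Since m = (1 + c)/(c + rr + e), the denominator satisfies c + rr + e = (1 + c)/m = (1 + 0.444) / 1.908397 ≈ 0.756656.
With c = 0.444 and rr = 0.23, the excess reserve ratio is 0.756656 − 0.444 − 0.23 = 0.082656.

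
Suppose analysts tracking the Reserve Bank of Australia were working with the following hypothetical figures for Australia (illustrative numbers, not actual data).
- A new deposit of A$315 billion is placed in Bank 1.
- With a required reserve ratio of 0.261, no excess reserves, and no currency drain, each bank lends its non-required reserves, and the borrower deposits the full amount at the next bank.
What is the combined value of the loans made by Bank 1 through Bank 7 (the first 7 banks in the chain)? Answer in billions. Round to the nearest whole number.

Bank i lends (1 − rr)^i of the original deposit: Bank 1 lends 315·0.7390 = 232.7850, Bank 2 lends 315·0.7390² ≈ 172.0281, and so on.
Summing a geometric series: total = 315·[0.7390·(1 − 0.7390^7) / (1 − 0.7390)] ≈ 784.5407 billion.

A$785 billion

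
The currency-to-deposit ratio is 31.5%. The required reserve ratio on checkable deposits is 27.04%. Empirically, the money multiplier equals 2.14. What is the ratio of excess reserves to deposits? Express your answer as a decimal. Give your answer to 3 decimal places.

0.029

Using m = 2.14. Since m = (1 + c)/(c + rr + e), the denominator satisfies c + rr + e = (1 + c)/m = (1 + 0.315) / 2.14 ≈ 0.614486.
With c = 0.315 and rr = 0.2704, the ratio of excess reserves to deposits is 0.614486 − 0.315 − 0.2704 = 0.029086.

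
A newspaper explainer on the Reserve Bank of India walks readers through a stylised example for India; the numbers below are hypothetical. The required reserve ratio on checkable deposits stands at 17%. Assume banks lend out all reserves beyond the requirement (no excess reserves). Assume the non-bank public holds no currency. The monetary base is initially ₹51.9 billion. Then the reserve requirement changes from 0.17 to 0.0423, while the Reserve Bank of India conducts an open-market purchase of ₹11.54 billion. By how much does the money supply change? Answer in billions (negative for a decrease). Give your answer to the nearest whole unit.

Before: m₁ = 1 / (0.17) ≈ 5.8824, MB₁ = 51.9, so M₁ = 5.8824 × 51.9 ≈ 305.2966 billion.
After: m₂ = 1 / (0.0423) ≈ 23.6407, MB₂ = 51.9 + 11.54 = 63.44, so M₂ = 23.6407 × 63.44 ≈ 1499.766 billion.
ΔM = M₂ − M₁ = 1499.766 − 305.2966 = 1194.4694 billion.

₹1194 billion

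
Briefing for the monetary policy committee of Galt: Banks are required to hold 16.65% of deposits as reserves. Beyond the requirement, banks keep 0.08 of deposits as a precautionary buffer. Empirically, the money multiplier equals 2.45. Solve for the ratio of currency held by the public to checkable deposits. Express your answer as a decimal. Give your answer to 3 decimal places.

Using m = 2.45. From m = (1 + c)/(c + rr + e), rearranging gives 1 + c = m·(c + rr + e), so c·(1 − m) = m·(rr + e) − 1.
Hence c = [m·(rr + e) − 1]/(1 − m) = [2.45 × (0.1665 + 0.08) − 1] / (1 − 2.45) ≈ 0.273155.

0.273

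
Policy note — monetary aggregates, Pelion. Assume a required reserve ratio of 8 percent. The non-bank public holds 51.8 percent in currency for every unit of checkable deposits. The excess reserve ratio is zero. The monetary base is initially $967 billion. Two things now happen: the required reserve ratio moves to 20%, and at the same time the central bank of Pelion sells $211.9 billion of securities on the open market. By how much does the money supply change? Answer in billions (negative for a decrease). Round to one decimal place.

-858.3 billion

Before: m₁ = (1 + 0.518) / (0.08 + 0.518) ≈ 2.53846, MB₁ = 967, so M₁ = 2.53846 × 967 ≈ 2454.6908 billion.
After: m₂ = (1 + 0.518) / (0.2 + 0.518) ≈ 2.11421, MB₂ = 967 − 211.9 = 755.1, so M₂ = 2.11421 × 755.1 ≈ 1596.44 billion.
ΔM = M₂ − M₁ = 1596.44 − 2454.6908 = -858.2508 billion.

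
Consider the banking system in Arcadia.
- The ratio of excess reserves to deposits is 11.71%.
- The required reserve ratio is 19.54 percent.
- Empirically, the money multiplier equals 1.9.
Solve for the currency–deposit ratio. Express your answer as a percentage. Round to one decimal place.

Using m = 1.9. From m = (1 + c)/(c + rr + e), rearranging gives 1 + c = m·(c + rr + e), so c·(1 − m) = m·(rr + e) − 1.
Hence c = [m·(rr + e) − 1]/(1 − m) = [1.9 × (0.1954 + 0.1171) − 1] / (1 − 1.9) ≈ 0.451389.

45.1%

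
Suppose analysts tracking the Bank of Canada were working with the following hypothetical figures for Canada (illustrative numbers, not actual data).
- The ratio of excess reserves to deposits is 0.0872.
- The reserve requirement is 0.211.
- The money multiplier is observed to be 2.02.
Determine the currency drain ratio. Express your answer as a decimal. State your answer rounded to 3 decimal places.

Using m = 2.02. From m = (1 + c)/(c + rr + e), rearranging gives 1 + c = m·(c + rr + e), so c·(1 − m) = m·(rr + e) − 1.
Hence c = [m·(rr + e) − 1]/(1 − m) = [2.02 × (0.211 + 0.0872) − 1] / (1 − 2.02) ≈ 0.389839.

0.390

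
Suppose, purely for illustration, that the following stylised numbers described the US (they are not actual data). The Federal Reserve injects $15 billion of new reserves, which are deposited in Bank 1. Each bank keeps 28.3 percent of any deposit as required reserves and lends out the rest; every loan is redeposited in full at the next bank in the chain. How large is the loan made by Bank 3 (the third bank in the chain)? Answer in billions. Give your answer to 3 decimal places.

$5.529 billion

Each bank lends a fraction (1 − rr) = 0.7170 of the deposit it receives, so Bank 3 receives 15·0.7170^2 and lends 15·0.7170^3 ≈ 5.5290 billion.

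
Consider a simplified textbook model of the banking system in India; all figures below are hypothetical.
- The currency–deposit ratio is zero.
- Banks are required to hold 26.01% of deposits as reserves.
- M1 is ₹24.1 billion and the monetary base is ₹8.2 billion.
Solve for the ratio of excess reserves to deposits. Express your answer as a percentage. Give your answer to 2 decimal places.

Using m = M/MB = 24.1/8.2 ≈ 2.939024. Since m = (1 + c)/(c + rr + e), the denominator satisfies c + rr + e = (1 + c)/m = (1 + 0) / 2.939024 ≈ 0.340249.
With c = 0 and rr = 0.2601, the ratio of excess reserves to deposits is 0.340249 − 0 − 0.2601 = 0.080149.

8.01%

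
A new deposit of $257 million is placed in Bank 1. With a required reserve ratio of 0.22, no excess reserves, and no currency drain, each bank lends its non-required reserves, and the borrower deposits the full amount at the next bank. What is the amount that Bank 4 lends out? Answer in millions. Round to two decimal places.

$95.13 million

Each bank lends a fraction (1 − rr) = 0.7800 of the deposit it receives, so Bank 4 receives 257·0.7800^3 and lends 257·0.7800^4 ≈ 95.1287 million.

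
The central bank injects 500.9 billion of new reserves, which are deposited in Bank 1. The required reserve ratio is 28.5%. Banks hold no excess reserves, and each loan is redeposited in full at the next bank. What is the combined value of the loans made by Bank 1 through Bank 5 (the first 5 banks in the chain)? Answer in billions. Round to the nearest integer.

1022 billion

Bank i lends (1 − rr)^i of the original deposit: Bank 1 lends 500.9·0.7150 = 358.1435, Bank 2 lends 500.9·0.7150² ≈ 256.0726, and so on.
Summing a geometric series: total = 500.9·[0.7150·(1 − 0.7150^5) / (1 − 0.7150)] ≈ 1021.8199 billion.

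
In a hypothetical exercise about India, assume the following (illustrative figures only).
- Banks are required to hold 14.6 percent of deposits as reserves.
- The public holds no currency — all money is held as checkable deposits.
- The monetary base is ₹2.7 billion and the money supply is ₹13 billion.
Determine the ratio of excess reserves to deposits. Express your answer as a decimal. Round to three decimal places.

Using m = M/MB = 13/2.7 ≈ 4.814815. Since m = (1 + c)/(c + rr + e), the denominator satisfies c + rr + e = (1 + c)/m = (1 + 0) / 4.814815 ≈ 0.207692.
With c = 0 and rr = 0.146, the ratio of excess reserves to deposits is 0.207692 − 0 − 0.146 = 0.061692.

0.062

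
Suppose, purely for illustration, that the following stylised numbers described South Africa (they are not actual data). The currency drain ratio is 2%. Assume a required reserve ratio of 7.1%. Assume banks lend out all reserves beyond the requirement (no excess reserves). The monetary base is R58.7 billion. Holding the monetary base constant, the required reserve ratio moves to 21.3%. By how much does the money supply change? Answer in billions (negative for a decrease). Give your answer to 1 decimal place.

-401.0 billion

Initially m₁ = (1 + 0.02) / (0.071 + 0.02) ≈ 11.2088, so M₁ = 11.2088 × 58.7 ≈ 657.9566 billion.
After the change m₂ = (1 + 0.02) / (0.213 + 0.02) ≈ 4.3777, so M₂ = 4.3777 × 58.7 ≈ 256.971 billion.
ΔM = M₂ − M₁ = 256.971 − 657.9566 = -400.9856 billion.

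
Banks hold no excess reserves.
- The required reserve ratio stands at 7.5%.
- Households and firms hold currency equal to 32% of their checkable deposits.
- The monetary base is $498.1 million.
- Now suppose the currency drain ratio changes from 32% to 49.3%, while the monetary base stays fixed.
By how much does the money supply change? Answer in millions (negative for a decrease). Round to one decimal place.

-355.3 million

Initially m₁ = (1 + 0.32) / (0.075 + 0.32) ≈ 3.34177, so M₁ = 3.34177 × 498.1 ≈ 1664.5356 million.
After the change m₂ = (1 + 0.493) / (0.075 + 0.493) ≈ 2.62852, so M₂ = 2.62852 × 498.1 ≈ 1309.2658 million.
ΔM = M₂ − M₁ = 1309.2658 − 1664.5356 = -355.2698 million.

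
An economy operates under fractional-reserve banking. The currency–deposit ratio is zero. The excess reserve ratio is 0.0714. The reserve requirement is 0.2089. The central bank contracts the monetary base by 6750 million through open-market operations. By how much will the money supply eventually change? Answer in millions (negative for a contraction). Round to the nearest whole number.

-24081 million

The money multiplier is m = 1 / (rr + e) = 1 / (0.2089 + 0.0714) ≈ 3.56761.
The sale removes 6750 million of base, so ΔM = m × ΔMB = 3.56761 × (−6750) = -24081.3675 million.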